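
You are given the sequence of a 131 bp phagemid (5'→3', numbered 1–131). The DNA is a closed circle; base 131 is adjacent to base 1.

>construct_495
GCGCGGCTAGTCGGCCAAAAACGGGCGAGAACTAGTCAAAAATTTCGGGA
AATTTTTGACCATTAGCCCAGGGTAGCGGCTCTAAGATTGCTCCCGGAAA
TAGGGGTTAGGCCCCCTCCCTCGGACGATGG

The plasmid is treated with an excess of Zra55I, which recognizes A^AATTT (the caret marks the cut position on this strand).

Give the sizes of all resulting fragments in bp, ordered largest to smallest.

Zra55I sites (AAATTT) start at positions 40, 50.
Zra55I cuts after the first base of each site, so after positions 40, 50.
Circular molecule, 2 cuts → 2 fragments:
  41–50 → 10 bp
  51–131 then 1–40 → 81 + 40 = 121 bp
Sorted largest to smallest: 121, 10 bp.

121, 10 bp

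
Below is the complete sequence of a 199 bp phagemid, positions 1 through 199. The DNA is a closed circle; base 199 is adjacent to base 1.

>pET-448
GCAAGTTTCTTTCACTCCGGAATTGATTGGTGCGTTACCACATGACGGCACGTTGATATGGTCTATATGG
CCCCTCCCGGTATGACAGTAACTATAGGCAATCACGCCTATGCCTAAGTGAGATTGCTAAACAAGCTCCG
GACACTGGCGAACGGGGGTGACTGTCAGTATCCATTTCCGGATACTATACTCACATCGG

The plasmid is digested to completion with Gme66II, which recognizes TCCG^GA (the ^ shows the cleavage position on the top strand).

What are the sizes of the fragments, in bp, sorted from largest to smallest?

Gme66II sites (TCCGGA) start at positions 16, 137, 177.
Gme66II cuts after base 4 of each site, so after positions 19, 140, 180.
Circular molecule, 3 cuts → 3 fragments:
  20–140 → 121 bp
  141–180 → 40 bp
  181–199 then 1–19 → 19 + 19 = 38 bp
Sorted largest to smallest: 121, 40, 38 bp.

121, 40, 38 bp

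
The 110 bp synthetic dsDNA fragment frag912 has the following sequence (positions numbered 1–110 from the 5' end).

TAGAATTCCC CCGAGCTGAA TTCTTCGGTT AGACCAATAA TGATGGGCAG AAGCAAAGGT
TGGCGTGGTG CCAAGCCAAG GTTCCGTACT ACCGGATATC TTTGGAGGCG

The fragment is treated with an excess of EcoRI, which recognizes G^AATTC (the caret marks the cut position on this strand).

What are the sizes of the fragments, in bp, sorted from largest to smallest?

EcoRI sites (GAATTC) start at positions 3, 18.
EcoRI cuts after the first base of each site, so after positions 3, 18.
Linear molecule, 2 cuts → 3 fragments:
  1–3 → 3 bp
  4–18 → 15 bp
  19–110 → 92 bp
Sorted largest to smallest: 92, 15, 3 bp.

92, 15, 3 bp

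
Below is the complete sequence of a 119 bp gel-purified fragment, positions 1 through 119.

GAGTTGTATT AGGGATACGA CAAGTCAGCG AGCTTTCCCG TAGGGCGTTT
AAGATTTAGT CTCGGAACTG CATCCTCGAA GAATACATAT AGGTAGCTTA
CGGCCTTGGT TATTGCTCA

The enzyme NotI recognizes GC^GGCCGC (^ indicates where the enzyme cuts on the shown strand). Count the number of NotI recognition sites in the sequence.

0

No occurrence of GCGGCCGC is present in the sequence.
NotI does not cut: 0 sites.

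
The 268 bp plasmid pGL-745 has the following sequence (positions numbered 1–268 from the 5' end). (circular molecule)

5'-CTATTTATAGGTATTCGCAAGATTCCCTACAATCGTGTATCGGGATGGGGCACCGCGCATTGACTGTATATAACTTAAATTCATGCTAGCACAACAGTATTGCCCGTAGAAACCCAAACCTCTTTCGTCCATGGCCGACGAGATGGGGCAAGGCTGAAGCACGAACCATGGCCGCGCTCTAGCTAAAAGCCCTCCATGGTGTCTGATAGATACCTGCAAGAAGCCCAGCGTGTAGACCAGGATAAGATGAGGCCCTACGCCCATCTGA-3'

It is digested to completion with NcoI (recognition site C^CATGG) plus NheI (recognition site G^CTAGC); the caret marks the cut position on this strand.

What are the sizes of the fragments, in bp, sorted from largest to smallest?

159, 44, 37, 28 bp

NcoI sites (CCATGG) start at positions 129, 166, 194.
NcoI cuts after the first base of each site, so after positions 129, 166, 194.
The NheI site (GCTAGC) starts at position 85.
NheI cuts after the first base of each site, so after position 85.
Combined cut positions: 85, 129, 166, 194.
Circular molecule, 4 cuts → 4 fragments:
  86–129 → 44 bp
  130–166 → 37 bp
  167–194 → 28 bp
  195–268 then 1–85 → 74 + 85 = 159 bp
Sorted largest to smallest: 159, 44, 37, 28 bp.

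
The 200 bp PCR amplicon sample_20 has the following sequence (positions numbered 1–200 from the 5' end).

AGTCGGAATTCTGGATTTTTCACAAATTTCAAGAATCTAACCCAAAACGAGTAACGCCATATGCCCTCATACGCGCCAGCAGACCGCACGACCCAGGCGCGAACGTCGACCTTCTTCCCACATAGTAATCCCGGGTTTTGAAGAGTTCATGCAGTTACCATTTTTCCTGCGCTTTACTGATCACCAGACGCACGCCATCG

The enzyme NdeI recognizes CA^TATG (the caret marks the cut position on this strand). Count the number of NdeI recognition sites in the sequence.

1

CATATG occurs starting at position 58.
NdeI cuts at 1 site.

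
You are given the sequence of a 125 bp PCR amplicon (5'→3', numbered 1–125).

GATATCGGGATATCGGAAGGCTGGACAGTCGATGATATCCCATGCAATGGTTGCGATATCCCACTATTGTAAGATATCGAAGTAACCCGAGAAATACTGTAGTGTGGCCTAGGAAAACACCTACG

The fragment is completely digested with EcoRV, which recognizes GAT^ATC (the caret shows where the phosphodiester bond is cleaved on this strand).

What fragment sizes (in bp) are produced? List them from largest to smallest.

50, 25, 21, 18, 8, 3 bp

EcoRV sites (GATATC) start at positions 1, 9, 34, 55, 73.
EcoRV cuts after base 3 of each site, so after positions 3, 11, 36, 57, 75.
Linear molecule, 5 cuts → 6 fragments:
  1–3 → 3 bp
  4–11 → 8 bp
  12–36 → 25 bp
  37–57 → 21 bp
  58–75 → 18 bp
  76–125 → 50 bp
Sorted largest to smallest: 50, 25, 21, 18, 8, 3 bp.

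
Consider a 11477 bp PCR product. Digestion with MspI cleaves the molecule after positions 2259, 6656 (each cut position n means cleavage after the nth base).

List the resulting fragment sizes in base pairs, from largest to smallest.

4821, 4397, 2259 bp

Linear molecule, 2 cuts → 3 fragments:
  2259 − 0 = 2259 bp
  6656 − 2259 = 4397 bp
  11477 − 6656 = 4821 bp
Sorted largest to smallest: 4821, 4397, 2259 bp.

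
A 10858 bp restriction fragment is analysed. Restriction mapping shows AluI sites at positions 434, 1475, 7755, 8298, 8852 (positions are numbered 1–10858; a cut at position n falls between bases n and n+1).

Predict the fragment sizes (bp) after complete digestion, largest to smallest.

Linear molecule, 5 cuts → 6 fragments:
  434 − 0 = 434 bp
  1475 − 434 = 1041 bp
  7755 − 1475 = 6280 bp
  8298 − 7755 = 543 bp
  8852 − 8298 = 554 bp
  10858 − 8852 = 2006 bp
Sorted largest to smallest: 6280, 2006, 1041, 554, 543, 434 bp.

6280, 2006, 1041, 554, 543, 434 bp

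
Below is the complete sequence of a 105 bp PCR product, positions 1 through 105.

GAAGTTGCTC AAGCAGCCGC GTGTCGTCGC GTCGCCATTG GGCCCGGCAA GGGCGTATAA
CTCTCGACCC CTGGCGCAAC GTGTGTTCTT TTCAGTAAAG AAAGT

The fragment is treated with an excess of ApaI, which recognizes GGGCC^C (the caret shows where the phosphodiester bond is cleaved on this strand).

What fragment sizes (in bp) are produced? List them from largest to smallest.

61, 44 bp

The ApaI site (GGGCCC) starts at position 40.
ApaI cuts after base 5 of each site (before the last base), so after position 44.
Linear molecule, 1 cut → 2 fragments:
  1–44 → 44 bp
  45–105 → 61 bp
Sorted largest to smallest: 61, 44 bp.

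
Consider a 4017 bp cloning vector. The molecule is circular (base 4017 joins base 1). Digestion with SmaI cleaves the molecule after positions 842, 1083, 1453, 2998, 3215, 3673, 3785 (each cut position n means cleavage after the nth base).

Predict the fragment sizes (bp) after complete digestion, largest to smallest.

1545, 1074, 458, 370, 241, 217, 112 bp

Circular molecule, 7 cuts → 7 fragments:
  1083 − 842 = 241 bp
  1453 − 1083 = 370 bp
  2998 − 1453 = 1545 bp
  3215 − 2998 = 217 bp
  3673 − 3215 = 458 bp
  3785 − 3673 = 112 bp
  wrap: 4017 − 3785 + 842 = 1074 bp
Sorted largest to smallest: 1545, 1074, 458, 370, 241, 217, 112 bp.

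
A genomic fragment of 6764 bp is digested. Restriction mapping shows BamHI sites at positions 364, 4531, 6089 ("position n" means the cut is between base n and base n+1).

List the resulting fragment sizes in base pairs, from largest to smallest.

Linear molecule, 3 cuts → 4 fragments:
  364 − 0 = 364 bp
  4531 − 364 = 4167 bp
  6089 − 4531 = 1558 bp
  6764 − 6089 = 675 bp
Sorted largest to smallest: 4167, 1558, 675, 364 bp.

4167, 1558, 675, 364 bp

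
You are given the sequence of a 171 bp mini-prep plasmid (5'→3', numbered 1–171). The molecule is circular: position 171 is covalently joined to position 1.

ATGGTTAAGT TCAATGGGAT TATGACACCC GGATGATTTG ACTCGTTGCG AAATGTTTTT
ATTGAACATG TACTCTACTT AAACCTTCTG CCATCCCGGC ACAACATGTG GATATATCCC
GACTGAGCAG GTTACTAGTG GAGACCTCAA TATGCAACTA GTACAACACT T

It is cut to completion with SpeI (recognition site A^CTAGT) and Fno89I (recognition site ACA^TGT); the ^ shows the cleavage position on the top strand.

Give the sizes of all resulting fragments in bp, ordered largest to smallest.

82, 38, 28, 23 bp

SpeI sites (ACTAGT) start at positions 134, 157.
SpeI cuts after the first base of each site, so after positions 134, 157.
Fno89I sites (ACATGT) start at positions 66, 104.
Fno89I cuts after base 3 of each site, so after positions 68, 106.
Combined cut positions: 68, 106, 134, 157.
Circular molecule, 4 cuts → 4 fragments:
  69–106 → 38 bp
  107–134 → 28 bp
  135–157 → 23 bp
  158–171 then 1–68 → 14 + 68 = 82 bp
Sorted largest to smallest: 82, 38, 28, 23 bp.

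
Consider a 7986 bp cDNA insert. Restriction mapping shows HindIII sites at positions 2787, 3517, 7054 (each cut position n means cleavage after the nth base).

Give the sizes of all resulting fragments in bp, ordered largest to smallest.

Linear molecule, 3 cuts → 4 fragments:
  2787 − 0 = 2787 bp
  3517 − 2787 = 730 bp
  7054 − 3517 = 3537 bp
  7986 − 7054 = 932 bp
Sorted largest to smallest: 3537, 2787, 932, 730 bp.

3537, 2787, 932, 730 bp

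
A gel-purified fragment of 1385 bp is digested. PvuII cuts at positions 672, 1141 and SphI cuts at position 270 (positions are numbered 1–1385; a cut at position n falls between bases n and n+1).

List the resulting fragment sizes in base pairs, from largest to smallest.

469, 402, 270, 244 bp

Combined cut positions (sorted): 270, 672, 1141.
Linear molecule, 3 cuts → 4 fragments:
  270 − 0 = 270 bp
  672 − 270 = 402 bp
  1141 − 672 = 469 bp
  1385 − 1141 = 244 bp
Sorted largest to smallest: 469, 402, 270, 244 bp.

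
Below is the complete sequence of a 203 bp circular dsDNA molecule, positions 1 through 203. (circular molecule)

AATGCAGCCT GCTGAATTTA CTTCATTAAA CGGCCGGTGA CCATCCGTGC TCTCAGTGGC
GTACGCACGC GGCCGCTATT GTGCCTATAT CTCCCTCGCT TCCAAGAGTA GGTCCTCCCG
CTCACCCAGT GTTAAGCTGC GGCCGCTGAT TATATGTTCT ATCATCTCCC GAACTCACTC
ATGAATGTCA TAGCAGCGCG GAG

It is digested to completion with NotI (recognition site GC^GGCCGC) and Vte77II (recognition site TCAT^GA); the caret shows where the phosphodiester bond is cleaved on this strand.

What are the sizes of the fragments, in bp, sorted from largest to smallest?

NotI sites (GCGGCCGC) start at positions 69, 139.
NotI cuts after base 2 of each site, so after positions 70, 140.
The Vte77II site (TCATGA) starts at position 179.
Vte77II cuts after base 4 of each site, so after position 182.
Combined cut positions: 70, 140, 182.
Circular molecule, 3 cuts → 3 fragments:
  71–140 → 70 bp
  141–182 → 42 bp
  183–203 then 1–70 → 21 + 70 = 91 bp
Sorted largest to smallest: 91, 70, 42 bp.

91, 70, 42 bp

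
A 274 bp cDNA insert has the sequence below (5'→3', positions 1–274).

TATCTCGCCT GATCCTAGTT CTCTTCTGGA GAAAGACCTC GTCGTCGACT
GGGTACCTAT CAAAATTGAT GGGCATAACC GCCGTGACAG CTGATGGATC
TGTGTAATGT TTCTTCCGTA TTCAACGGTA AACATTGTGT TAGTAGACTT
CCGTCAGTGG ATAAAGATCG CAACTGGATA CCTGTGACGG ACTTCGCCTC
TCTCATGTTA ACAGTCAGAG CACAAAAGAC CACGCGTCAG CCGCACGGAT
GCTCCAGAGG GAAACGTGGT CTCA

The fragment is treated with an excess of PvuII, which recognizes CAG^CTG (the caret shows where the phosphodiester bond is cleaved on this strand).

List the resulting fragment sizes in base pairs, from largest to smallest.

184, 90 bp

The PvuII site (CAGCTG) starts at position 88.
PvuII cuts after base 3 of each site, so after position 90.
Linear molecule, 1 cut → 2 fragments:
  1–90 → 90 bp
  91–274 → 184 bp
Sorted largest to smallest: 184, 90 bp.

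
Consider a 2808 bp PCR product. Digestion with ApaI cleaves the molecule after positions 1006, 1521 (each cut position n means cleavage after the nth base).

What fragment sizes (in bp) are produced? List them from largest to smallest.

Linear molecule, 2 cuts → 3 fragments:
  1006 − 0 = 1006 bp
  1521 − 1006 = 515 bp
  2808 − 1521 = 1287 bp
Sorted largest to smallest: 1287, 1006, 515 bp.

1287, 1006, 515 bp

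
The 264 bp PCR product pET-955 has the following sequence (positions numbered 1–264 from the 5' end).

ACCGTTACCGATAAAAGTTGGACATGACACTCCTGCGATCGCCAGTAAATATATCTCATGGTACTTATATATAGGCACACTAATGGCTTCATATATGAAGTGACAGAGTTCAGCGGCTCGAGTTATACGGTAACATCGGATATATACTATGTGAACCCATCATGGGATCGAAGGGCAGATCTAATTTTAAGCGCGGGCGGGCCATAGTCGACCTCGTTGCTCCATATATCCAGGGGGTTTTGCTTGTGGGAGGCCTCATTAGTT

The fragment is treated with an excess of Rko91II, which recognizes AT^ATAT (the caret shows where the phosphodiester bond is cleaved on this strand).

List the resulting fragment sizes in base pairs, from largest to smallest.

Rko91II sites (ATATAT) start at positions 49, 67, 91, 140, 224.
Rko91II cuts after base 2 of each site, so after positions 50, 68, 92, 141, 225.
Linear molecule, 5 cuts → 6 fragments:
  1–50 → 50 bp
  51–68 → 18 bp
  69–92 → 24 bp
  93–141 → 49 bp
  142–225 → 84 bp
  226–264 → 39 bp
Sorted largest to smallest: 84, 50, 49, 39, 24, 18 bp.

84, 50, 49, 39, 24, 18 bp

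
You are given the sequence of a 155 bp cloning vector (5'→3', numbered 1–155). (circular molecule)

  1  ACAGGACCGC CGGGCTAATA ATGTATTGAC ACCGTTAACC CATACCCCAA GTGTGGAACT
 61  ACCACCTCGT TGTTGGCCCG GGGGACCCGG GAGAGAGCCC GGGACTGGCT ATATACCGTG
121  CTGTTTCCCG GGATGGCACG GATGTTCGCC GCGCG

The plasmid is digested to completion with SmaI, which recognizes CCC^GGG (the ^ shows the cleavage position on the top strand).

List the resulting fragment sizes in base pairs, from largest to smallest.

105, 29, 12, 9 bp

SmaI sites (CCCGGG) start at positions 77, 86, 98, 127.
SmaI cuts after base 3 of each site, so after positions 79, 88, 100, 129.
Circular molecule, 4 cuts → 4 fragments:
  80–88 → 9 bp
  89–100 → 12 bp
  101–129 → 29 bp
  130–155 then 1–79 → 26 + 79 = 105 bp
Sorted largest to smallest: 105, 29, 12, 9 bp.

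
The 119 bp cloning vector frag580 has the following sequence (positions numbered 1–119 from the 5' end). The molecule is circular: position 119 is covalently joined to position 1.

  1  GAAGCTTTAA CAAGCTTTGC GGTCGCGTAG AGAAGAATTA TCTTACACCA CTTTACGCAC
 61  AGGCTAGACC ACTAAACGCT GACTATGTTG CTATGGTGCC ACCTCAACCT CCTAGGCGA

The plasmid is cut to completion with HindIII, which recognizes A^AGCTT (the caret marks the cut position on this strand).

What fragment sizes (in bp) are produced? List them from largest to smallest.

109, 10 bp

HindIII sites (AAGCTT) start at positions 2, 12.
HindIII cuts after the first base of each site, so after positions 2, 12.
Circular molecule, 2 cuts → 2 fragments:
  3–12 → 10 bp
  13–119 then 1–2 → 107 + 2 = 109 bp
Sorted largest to smallest: 109, 10 bp.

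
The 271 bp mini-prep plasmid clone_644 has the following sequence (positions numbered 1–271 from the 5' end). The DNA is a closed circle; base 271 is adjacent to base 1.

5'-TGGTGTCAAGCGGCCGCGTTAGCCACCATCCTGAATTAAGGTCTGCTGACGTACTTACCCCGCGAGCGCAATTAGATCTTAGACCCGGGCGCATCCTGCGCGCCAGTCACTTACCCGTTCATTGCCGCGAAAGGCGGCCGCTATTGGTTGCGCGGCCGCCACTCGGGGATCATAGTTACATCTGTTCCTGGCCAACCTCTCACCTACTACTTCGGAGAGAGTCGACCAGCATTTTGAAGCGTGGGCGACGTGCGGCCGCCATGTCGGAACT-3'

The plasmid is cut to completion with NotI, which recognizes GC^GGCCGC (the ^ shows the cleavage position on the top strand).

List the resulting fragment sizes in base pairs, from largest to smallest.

NotI sites (GCGGCCGC) start at positions 10, 134, 152, 252.
NotI cuts after base 2 of each site, so after positions 11, 135, 153, 253.
Circular molecule, 4 cuts → 4 fragments:
  12–135 → 124 bp
  136–153 → 18 bp
  154–253 → 100 bp
  254–271 then 1–11 → 18 + 11 = 29 bp
Sorted largest to smallest: 124, 100, 29, 18 bp.

124, 100, 29, 18 bp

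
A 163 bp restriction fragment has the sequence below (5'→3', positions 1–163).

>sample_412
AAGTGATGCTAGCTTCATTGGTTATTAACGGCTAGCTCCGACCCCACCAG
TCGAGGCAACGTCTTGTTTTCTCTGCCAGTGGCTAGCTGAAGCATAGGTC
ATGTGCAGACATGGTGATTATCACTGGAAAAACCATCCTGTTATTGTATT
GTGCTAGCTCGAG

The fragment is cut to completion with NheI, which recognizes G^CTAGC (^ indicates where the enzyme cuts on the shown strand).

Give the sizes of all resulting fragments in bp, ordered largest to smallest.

NheI sites (GCTAGC) start at positions 8, 31, 82, 153.
NheI cuts after the first base of each site, so after positions 8, 31, 82, 153.
Linear molecule, 4 cuts → 5 fragments:
  1–8 → 8 bp
  9–31 → 23 bp
  32–82 → 51 bp
  83–153 → 71 bp
  154–163 → 10 bp
Sorted largest to smallest: 71, 51, 23, 10, 8 bp.

71, 51, 23, 10, 8 bp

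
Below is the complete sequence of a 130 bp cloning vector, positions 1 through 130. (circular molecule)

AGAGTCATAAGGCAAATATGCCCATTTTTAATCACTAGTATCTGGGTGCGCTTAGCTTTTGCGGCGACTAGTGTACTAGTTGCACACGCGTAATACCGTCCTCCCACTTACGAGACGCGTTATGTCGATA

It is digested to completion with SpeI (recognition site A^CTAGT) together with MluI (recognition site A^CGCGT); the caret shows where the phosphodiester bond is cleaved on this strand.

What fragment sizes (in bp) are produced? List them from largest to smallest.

49, 33, 29, 11, 8 bp

SpeI sites (ACTAGT) start at positions 34, 67, 75.
SpeI cuts after the first base of each site, so after positions 34, 67, 75.
MluI sites (ACGCGT) start at positions 86, 115.
MluI cuts after the first base of each site, so after positions 86, 115.
Combined cut positions: 34, 67, 75, 86, 115.
Circular molecule, 5 cuts → 5 fragments:
  35–67 → 33 bp
  68–75 → 8 bp
  76–86 → 11 bp
  87–115 → 29 bp
  116–130 then 1–34 → 15 + 34 = 49 bp
Sorted largest to smallest: 49, 33, 29, 11, 8 bp.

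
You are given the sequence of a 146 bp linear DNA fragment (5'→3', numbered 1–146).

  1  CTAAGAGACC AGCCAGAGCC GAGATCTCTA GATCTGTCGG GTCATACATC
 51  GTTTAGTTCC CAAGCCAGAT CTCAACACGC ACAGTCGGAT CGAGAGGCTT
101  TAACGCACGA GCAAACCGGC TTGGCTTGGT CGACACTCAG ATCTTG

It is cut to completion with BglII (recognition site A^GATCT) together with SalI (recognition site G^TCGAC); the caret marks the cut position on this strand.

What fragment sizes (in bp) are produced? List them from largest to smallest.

BglII sites (AGATCT) start at positions 22, 30, 67, 139.
BglII cuts after the first base of each site, so after positions 22, 30, 67, 139.
The SalI site (GTCGAC) starts at position 129.
SalI cuts after the first base of each site, so after position 129.
Combined cut positions: 22, 30, 67, 129, 139.
Linear molecule, 5 cuts → 6 fragments:
  1–22 → 22 bp
  23–30 → 8 bp
  31–67 → 37 bp
  68–129 → 62 bp
  130–139 → 10 bp
  140–146 → 7 bp
Sorted largest to smallest: 62, 37, 22, 10, 8, 7 bp.

62, 37, 22, 10, 8, 7 bp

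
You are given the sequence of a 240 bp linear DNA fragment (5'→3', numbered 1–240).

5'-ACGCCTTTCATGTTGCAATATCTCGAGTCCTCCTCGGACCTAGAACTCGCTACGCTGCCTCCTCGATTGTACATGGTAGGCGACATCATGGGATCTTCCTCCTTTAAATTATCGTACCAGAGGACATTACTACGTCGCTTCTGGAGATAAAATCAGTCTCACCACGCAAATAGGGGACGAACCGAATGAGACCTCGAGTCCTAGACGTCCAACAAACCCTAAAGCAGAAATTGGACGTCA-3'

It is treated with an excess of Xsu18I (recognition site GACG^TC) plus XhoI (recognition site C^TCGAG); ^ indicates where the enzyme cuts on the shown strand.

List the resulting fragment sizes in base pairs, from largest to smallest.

Xsu18I sites (GACGTC) start at positions 204, 234.
Xsu18I cuts after base 4 of each site, so after positions 207, 237.
XhoI sites (CTCGAG) start at positions 22, 193.
XhoI cuts after the first base of each site, so after positions 22, 193.
Combined cut positions: 22, 193, 207, 237.
Linear molecule, 4 cuts → 5 fragments:
  1–22 → 22 bp
  23–193 → 171 bp
  194–207 → 14 bp
  208–237 → 30 bp
  238–240 → 3 bp
Sorted largest to smallest: 171, 30, 22, 14, 3 bp.

171, 30, 22, 14, 3 bp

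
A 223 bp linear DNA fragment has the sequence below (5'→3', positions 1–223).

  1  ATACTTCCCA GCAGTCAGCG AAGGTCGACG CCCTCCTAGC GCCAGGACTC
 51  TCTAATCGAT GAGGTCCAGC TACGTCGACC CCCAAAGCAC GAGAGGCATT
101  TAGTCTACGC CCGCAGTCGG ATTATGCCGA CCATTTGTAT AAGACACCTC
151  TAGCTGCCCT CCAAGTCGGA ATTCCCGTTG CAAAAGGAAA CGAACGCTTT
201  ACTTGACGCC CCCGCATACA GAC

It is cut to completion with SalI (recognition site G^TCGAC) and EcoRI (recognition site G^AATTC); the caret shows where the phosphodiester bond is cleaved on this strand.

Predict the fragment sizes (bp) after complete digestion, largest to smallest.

SalI sites (GTCGAC) start at positions 24, 74.
SalI cuts after the first base of each site, so after positions 24, 74.
The EcoRI site (GAATTC) starts at position 169.
EcoRI cuts after the first base of each site, so after position 169.
Combined cut positions: 24, 74, 169.
Linear molecule, 3 cuts → 4 fragments:
  1–24 → 24 bp
  25–74 → 50 bp
  75–169 → 95 bp
  170–223 → 54 bp
Sorted largest to smallest: 95, 54, 50, 24 bp.

95, 54, 50, 24 bp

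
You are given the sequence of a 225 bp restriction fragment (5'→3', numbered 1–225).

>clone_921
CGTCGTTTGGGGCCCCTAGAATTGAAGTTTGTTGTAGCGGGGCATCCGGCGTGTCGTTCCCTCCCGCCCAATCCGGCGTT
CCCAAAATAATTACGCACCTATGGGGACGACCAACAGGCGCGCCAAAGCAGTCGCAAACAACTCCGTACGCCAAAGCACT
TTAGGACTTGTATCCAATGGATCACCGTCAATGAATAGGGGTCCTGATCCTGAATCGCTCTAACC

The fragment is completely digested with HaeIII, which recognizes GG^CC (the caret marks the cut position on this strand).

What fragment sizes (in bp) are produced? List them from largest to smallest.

213, 12 bp

The HaeIII site (GGCC) starts at position 11.
HaeIII cuts after base 2 of each site, so after position 12.
Linear molecule, 1 cut → 2 fragments:
  1–12 → 12 bp
  13–225 → 213 bp
Sorted largest to smallest: 213, 12 bp.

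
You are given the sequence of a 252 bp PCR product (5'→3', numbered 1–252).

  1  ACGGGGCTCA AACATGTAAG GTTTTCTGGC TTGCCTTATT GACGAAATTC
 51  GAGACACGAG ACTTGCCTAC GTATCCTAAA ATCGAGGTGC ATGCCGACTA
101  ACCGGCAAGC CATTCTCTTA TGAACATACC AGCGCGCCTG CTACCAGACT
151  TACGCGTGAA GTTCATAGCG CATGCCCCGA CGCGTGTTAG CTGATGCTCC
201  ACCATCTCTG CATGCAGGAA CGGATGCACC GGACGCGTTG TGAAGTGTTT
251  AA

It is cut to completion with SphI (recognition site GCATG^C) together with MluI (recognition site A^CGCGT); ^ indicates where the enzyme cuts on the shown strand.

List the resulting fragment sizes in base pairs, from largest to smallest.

93, 59, 34, 22, 19, 19, 6 bp

SphI sites (GCATGC) start at positions 89, 170, 210.
SphI cuts after base 5 of each site (before the last base), so after positions 93, 174, 214.
MluI sites (ACGCGT) start at positions 152, 180, 233.
MluI cuts after the first base of each site, so after positions 152, 180, 233.
Combined cut positions: 93, 152, 174, 180, 214, 233.
Linear molecule, 6 cuts → 7 fragments:
  1–93 → 93 bp
  94–152 → 59 bp
  153–174 → 22 bp
  175–180 → 6 bp
  181–214 → 34 bp
  215–233 → 19 bp
  234–252 → 19 bp
Sorted largest to smallest: 93, 59, 34, 22, 19, 19, 6 bp.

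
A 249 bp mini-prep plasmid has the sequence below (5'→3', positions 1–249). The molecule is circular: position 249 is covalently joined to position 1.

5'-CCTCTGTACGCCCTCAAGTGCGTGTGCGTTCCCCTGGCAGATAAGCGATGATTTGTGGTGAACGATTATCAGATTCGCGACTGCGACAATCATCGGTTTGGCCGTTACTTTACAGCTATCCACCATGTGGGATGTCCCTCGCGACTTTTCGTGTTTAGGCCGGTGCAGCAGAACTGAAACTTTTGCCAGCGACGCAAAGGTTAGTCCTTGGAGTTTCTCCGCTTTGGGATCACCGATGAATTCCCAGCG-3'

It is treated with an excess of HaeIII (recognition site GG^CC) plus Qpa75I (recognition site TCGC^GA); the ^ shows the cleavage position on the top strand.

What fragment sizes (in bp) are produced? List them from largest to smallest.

168, 41, 23, 17 bp

HaeIII sites (GGCC) start at positions 100, 158.
HaeIII cuts after base 2 of each site, so after positions 101, 159.
Qpa75I sites (TCGCGA) start at positions 75, 139.
Qpa75I cuts after base 4 of each site, so after positions 78, 142.
Combined cut positions: 78, 101, 142, 159.
Circular molecule, 4 cuts → 4 fragments:
  79–101 → 23 bp
  102–142 → 41 bp
  143–159 → 17 bp
  160–249 then 1–78 → 90 + 78 = 168 bp
Sorted largest to smallest: 168, 41, 23, 17 bp.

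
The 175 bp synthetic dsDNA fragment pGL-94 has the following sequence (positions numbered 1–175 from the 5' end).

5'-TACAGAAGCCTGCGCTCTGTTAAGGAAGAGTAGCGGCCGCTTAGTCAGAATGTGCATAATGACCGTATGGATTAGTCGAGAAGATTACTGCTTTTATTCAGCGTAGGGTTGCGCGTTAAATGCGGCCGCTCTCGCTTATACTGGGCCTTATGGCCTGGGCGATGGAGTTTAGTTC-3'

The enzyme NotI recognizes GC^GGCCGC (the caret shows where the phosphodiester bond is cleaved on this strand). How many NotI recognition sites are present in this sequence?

GCGGCCGC occurs starting at positions 33, 122.
NotI cuts at 2 sites.

2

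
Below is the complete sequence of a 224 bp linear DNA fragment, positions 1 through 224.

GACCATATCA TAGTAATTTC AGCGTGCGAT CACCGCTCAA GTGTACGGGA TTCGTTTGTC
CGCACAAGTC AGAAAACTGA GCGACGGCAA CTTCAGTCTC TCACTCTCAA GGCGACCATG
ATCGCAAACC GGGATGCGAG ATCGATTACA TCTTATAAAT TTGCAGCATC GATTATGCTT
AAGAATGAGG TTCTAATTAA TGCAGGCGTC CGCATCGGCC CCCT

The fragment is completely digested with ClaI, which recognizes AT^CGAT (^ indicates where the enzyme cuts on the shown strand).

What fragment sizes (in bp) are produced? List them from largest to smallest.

ClaI sites (ATCGAT) start at positions 141, 168.
ClaI cuts after base 2 of each site, so after positions 142, 169.
Linear molecule, 2 cuts → 3 fragments:
  1–142 → 142 bp
  143–169 → 27 bp
  170–224 → 55 bp
Sorted largest to smallest: 142, 55, 27 bp.

142, 55, 27 bp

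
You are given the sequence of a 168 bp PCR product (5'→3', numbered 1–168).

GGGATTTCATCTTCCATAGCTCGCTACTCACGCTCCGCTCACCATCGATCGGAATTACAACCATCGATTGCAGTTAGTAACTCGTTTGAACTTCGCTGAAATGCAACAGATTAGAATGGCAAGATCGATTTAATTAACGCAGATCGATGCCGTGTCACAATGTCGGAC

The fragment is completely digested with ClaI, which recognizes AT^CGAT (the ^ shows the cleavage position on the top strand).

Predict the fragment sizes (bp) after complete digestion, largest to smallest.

ClaI sites (ATCGAT) start at positions 44, 63, 124, 143.
ClaI cuts after base 2 of each site, so after positions 45, 64, 125, 144.
Linear molecule, 4 cuts → 5 fragments:
  1–45 → 45 bp
  46–64 → 19 bp
  65–125 → 61 bp
  126–144 → 19 bp
  145–168 → 24 bp
Sorted largest to smallest: 61, 45, 24, 19, 19 bp.

61, 45, 24, 19, 19 bp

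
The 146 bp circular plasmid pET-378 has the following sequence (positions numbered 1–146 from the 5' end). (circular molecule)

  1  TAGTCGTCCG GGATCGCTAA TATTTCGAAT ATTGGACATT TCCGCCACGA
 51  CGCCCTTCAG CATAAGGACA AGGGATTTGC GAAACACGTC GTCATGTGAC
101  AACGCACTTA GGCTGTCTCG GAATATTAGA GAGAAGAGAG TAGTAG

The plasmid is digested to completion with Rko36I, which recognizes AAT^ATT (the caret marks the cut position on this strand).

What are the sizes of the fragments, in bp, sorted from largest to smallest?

Rko36I sites (AATATT) start at positions 19, 28, 122.
Rko36I cuts after base 3 of each site, so after positions 21, 30, 124.
Circular molecule, 3 cuts → 3 fragments:
  22–30 → 9 bp
  31–124 → 94 bp
  125–146 then 1–21 → 22 + 21 = 43 bp
Sorted largest to smallest: 94, 43, 9 bp.

94, 43, 9 bp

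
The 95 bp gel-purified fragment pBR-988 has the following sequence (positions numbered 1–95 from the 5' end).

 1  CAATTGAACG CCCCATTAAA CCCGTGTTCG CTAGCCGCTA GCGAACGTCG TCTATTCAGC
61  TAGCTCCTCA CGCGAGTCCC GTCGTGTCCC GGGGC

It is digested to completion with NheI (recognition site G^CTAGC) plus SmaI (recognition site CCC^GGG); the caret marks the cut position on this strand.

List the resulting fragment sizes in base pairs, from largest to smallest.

31, 30, 22, 7, 5 bp

NheI sites (GCTAGC) start at positions 30, 37, 59.
NheI cuts after the first base of each site, so after positions 30, 37, 59.
The SmaI site (CCCGGG) starts at position 88.
SmaI cuts after base 3 of each site, so after position 90.
Combined cut positions: 30, 37, 59, 90.
Linear molecule, 4 cuts → 5 fragments:
  1–30 → 30 bp
  31–37 → 7 bp
  38–59 → 22 bp
  60–90 → 31 bp
  91–95 → 5 bp
Sorted largest to smallest: 31, 30, 22, 7, 5 bp.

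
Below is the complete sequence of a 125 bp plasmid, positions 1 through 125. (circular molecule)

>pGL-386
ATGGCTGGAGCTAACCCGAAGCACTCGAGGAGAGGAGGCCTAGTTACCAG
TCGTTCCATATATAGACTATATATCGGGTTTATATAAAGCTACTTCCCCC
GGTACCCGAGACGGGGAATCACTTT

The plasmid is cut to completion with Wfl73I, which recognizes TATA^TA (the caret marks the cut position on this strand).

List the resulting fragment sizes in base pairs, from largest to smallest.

103, 13, 9 bp

Wfl73I sites (TATATA) start at positions 59, 68, 81.
Wfl73I cuts after base 4 of each site, so after positions 62, 71, 84.
Circular molecule, 3 cuts → 3 fragments:
  63–71 → 9 bp
  72–84 → 13 bp
  85–125 then 1–62 → 41 + 62 = 103 bp
Sorted largest to smallest: 103, 13, 9 bp.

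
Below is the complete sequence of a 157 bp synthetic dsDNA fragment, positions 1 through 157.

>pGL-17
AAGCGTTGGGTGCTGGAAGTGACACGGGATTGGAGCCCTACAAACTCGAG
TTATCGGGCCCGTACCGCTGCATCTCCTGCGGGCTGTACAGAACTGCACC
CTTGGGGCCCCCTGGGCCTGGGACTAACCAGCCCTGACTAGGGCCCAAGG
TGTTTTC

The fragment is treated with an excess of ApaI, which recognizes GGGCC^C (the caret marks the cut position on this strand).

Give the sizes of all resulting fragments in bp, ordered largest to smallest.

ApaI sites (GGGCCC) start at positions 56, 105, 141.
ApaI cuts after base 5 of each site (before the last base), so after positions 60, 109, 145.
Linear molecule, 3 cuts → 4 fragments:
  1–60 → 60 bp
  61–109 → 49 bp
  110–145 → 36 bp
  146–157 → 12 bp
Sorted largest to smallest: 60, 49, 36, 12 bp.

60, 49, 36, 12 bp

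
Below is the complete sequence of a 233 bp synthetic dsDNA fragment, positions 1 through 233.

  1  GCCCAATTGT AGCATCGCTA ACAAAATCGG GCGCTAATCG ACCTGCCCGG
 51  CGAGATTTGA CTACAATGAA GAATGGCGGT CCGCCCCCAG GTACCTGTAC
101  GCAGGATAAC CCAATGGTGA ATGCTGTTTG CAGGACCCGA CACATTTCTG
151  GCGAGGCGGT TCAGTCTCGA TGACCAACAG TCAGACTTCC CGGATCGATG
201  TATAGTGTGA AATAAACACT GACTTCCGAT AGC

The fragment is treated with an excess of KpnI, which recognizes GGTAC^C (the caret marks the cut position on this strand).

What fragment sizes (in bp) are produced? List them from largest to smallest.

The KpnI site (GGTACC) starts at position 90.
KpnI cuts after base 5 of each site (before the last base), so after position 94.
Linear molecule, 1 cut → 2 fragments:
  1–94 → 94 bp
  95–233 → 139 bp
Sorted largest to smallest: 139, 94 bp.

139, 94 bp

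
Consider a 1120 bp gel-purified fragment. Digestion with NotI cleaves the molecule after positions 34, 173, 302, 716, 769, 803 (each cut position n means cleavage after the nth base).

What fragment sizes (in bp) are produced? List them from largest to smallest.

Linear molecule, 6 cuts → 7 fragments:
  34 − 0 = 34 bp
  173 − 34 = 139 bp
  302 − 173 = 129 bp
  716 − 302 = 414 bp
  769 − 716 = 53 bp
  803 − 769 = 34 bp
  1120 − 803 = 317 bp
Sorted largest to smallest: 414, 317, 139, 129, 53, 34, 34 bp.

414, 317, 139, 129, 53, 34, 34 bp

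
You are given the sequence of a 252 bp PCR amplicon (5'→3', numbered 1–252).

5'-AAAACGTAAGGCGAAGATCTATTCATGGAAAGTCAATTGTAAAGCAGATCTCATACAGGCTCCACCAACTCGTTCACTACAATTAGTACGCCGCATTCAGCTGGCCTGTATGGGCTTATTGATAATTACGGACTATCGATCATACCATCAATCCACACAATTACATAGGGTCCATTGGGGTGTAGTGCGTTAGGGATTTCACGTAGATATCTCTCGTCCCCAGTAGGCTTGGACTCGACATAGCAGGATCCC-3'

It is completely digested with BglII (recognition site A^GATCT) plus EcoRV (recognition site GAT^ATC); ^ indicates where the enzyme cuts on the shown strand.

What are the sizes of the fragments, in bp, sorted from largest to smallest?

162, 44, 31, 15 bp

BglII sites (AGATCT) start at positions 15, 46.
BglII cuts after the first base of each site, so after positions 15, 46.
The EcoRV site (GATATC) starts at position 206.
EcoRV cuts after base 3 of each site, so after position 208.
Combined cut positions: 15, 46, 208.
Linear molecule, 3 cuts → 4 fragments:
  1–15 → 15 bp
  16–46 → 31 bp
  47–208 → 162 bp
  209–252 → 44 bp
Sorted largest to smallest: 162, 44, 31, 15 bp.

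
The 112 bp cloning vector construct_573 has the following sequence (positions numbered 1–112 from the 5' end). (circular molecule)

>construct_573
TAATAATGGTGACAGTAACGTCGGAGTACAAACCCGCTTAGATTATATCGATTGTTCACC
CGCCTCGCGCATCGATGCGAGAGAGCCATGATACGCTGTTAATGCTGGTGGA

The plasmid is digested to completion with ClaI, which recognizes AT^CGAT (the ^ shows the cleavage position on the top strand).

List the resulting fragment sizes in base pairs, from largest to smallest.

88, 24 bp

ClaI sites (ATCGAT) start at positions 47, 71.
ClaI cuts after base 2 of each site, so after positions 48, 72.
Circular molecule, 2 cuts → 2 fragments:
  49–72 → 24 bp
  73–112 then 1–48 → 40 + 48 = 88 bp
Sorted largest to smallest: 88, 24 bp.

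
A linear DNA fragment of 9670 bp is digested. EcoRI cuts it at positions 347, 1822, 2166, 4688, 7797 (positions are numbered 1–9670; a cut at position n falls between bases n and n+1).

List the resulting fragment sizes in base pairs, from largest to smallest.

Linear molecule, 5 cuts → 6 fragments:
  347 − 0 = 347 bp
  1822 − 347 = 1475 bp
  2166 − 1822 = 344 bp
  4688 − 2166 = 2522 bp
  7797 − 4688 = 3109 bp
  9670 − 7797 = 1873 bp
Sorted largest to smallest: 3109, 2522, 1873, 1475, 347, 344 bp.

3109, 2522, 1873, 1475, 347, 344 bp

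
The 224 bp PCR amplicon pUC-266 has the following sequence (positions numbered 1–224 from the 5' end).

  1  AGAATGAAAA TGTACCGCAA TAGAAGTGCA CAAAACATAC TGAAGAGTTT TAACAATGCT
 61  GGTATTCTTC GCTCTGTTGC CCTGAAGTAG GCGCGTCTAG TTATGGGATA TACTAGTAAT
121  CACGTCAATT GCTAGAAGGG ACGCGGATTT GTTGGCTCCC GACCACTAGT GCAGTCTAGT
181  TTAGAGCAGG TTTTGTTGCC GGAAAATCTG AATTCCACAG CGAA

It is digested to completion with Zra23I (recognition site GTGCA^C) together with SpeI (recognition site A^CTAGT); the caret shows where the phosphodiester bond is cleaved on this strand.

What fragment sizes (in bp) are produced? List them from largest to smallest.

The Zra23I site (GTGCAC) starts at position 26.
Zra23I cuts after base 5 of each site (before the last base), so after position 30.
SpeI sites (ACTAGT) start at positions 112, 165.
SpeI cuts after the first base of each site, so after positions 112, 165.
Combined cut positions: 30, 112, 165.
Linear molecule, 3 cuts → 4 fragments:
  1–30 → 30 bp
  31–112 → 82 bp
  113–165 → 53 bp
  166–224 → 59 bp
Sorted largest to smallest: 82, 59, 53, 30 bp.

82, 59, 53, 30 bp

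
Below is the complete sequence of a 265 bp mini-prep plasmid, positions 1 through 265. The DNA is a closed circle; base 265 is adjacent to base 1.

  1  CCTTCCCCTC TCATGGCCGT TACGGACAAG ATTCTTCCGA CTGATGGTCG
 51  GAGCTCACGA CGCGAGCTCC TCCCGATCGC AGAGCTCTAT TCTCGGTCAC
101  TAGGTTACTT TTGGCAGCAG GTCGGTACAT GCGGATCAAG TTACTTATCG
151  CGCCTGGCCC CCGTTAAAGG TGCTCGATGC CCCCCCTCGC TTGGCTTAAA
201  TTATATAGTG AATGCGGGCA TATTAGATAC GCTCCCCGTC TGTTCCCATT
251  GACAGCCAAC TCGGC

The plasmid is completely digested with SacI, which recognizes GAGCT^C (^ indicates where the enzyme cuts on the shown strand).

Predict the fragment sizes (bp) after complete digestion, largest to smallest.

SacI sites (GAGCTC) start at positions 51, 64, 82.
SacI cuts after base 5 of each site (before the last base), so after positions 55, 68, 86.
Circular molecule, 3 cuts → 3 fragments:
  56–68 → 13 bp
  69–86 → 18 bp
  87–265 then 1–55 → 179 + 55 = 234 bp
Sorted largest to smallest: 234, 18, 13 bp.

234, 18, 13 bp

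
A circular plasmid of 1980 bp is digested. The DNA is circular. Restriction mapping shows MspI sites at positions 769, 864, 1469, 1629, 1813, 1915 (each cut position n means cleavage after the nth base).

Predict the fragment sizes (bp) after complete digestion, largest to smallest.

Circular molecule, 6 cuts → 6 fragments:
  864 − 769 = 95 bp
  1469 − 864 = 605 bp
  1629 − 1469 = 160 bp
  1813 − 1629 = 184 bp
  1915 − 1813 = 102 bp
  wrap: 1980 − 1915 + 769 = 834 bp
Sorted largest to smallest: 834, 605, 184, 160, 102, 95 bp.

834, 605, 184, 160, 102, 95 bp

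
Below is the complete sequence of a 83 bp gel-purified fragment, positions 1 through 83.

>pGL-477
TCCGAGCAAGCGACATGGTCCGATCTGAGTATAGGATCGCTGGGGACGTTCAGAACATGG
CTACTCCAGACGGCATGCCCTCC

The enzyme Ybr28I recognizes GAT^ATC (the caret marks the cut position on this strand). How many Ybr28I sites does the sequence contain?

0

No occurrence of GATATC is present in the sequence.
Ybr28I does not cut: 0 sites.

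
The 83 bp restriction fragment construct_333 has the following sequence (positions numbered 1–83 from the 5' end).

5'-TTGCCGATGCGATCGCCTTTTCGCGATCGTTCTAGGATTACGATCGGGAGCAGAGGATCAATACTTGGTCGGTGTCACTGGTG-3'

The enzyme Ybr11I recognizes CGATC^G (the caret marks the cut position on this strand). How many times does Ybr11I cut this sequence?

3

CGATCG occurs starting at positions 10, 24, 41.
Ybr11I cuts at 3 sites.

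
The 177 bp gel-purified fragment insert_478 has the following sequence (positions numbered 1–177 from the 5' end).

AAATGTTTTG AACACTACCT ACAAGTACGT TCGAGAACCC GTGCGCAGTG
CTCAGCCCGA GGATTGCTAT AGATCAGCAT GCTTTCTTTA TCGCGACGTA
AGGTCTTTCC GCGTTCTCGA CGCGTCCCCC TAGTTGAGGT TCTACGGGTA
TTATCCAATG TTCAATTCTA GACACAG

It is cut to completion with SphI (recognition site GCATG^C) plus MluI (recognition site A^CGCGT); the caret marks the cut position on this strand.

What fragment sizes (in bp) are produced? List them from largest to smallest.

The SphI site (GCATGC) starts at position 77.
SphI cuts after base 5 of each site (before the last base), so after position 81.
The MluI site (ACGCGT) starts at position 120.
MluI cuts after the first base of each site, so after position 120.
Combined cut positions: 81, 120.
Linear molecule, 2 cuts → 3 fragments:
  1–81 → 81 bp
  82–120 → 39 bp
  121–177 → 57 bp
Sorted largest to smallest: 81, 57, 39 bp.

81, 57, 39 bp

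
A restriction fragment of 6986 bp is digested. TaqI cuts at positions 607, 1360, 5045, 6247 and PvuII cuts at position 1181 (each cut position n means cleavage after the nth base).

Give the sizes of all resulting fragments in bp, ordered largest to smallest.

3685, 1202, 739, 607, 574, 179 bp

Combined cut positions (sorted): 607, 1181, 1360, 5045, 6247.
Linear molecule, 5 cuts → 6 fragments:
  607 − 0 = 607 bp
  1181 − 607 = 574 bp
  1360 − 1181 = 179 bp
  5045 − 1360 = 3685 bp
  6247 − 5045 = 1202 bp
  6986 − 6247 = 739 bp
Sorted largest to smallest: 3685, 1202, 739, 607, 574, 179 bp.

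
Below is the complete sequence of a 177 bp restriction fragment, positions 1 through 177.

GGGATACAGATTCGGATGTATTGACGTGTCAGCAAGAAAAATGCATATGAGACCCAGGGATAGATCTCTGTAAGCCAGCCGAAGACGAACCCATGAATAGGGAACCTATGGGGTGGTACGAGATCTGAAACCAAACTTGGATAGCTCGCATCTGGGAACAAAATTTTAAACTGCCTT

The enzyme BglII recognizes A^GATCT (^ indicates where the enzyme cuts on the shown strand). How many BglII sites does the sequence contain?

2

AGATCT occurs starting at positions 62, 121.
BglII cuts at 2 sites.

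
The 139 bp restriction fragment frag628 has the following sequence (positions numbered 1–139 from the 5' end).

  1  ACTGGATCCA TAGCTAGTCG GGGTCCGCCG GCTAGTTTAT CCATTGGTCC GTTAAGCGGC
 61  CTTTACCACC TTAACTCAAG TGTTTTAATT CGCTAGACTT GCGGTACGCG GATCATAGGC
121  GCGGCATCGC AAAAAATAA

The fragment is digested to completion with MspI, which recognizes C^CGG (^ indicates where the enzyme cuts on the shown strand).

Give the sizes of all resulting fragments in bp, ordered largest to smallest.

111, 28 bp

The MspI site (CCGG) starts at position 28.
MspI cuts after the first base of each site, so after position 28.
Linear molecule, 1 cut → 2 fragments:
  1–28 → 28 bp
  29–139 → 111 bp
Sorted largest to smallest: 111, 28 bp.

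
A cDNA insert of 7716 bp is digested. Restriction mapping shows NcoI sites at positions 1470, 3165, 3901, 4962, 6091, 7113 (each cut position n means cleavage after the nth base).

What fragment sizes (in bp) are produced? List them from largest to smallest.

Linear molecule, 6 cuts → 7 fragments:
  1470 − 0 = 1470 bp
  3165 − 1470 = 1695 bp
  3901 − 3165 = 736 bp
  4962 − 3901 = 1061 bp
  6091 − 4962 = 1129 bp
  7113 − 6091 = 1022 bp
  7716 − 7113 = 603 bp
Sorted largest to smallest: 1695, 1470, 1129, 1061, 1022, 736, 603 bp.

1695, 1470, 1129, 1061, 1022, 736, 603 bp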